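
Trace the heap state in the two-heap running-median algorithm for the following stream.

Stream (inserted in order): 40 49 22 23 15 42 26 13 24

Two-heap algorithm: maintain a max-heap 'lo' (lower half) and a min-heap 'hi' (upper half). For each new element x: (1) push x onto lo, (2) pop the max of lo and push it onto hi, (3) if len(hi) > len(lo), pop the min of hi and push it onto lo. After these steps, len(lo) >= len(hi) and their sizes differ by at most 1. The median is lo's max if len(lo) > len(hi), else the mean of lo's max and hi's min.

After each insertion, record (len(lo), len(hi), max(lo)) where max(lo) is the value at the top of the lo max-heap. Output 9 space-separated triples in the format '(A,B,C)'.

Step 1: insert 40 -> lo=[40] hi=[] -> (len(lo)=1, len(hi)=0, max(lo)=40)
Step 2: insert 49 -> lo=[40] hi=[49] -> (len(lo)=1, len(hi)=1, max(lo)=40)
Step 3: insert 22 -> lo=[22, 40] hi=[49] -> (len(lo)=2, len(hi)=1, max(lo)=40)
Step 4: insert 23 -> lo=[22, 23] hi=[40, 49] -> (len(lo)=2, len(hi)=2, max(lo)=23)
Step 5: insert 15 -> lo=[15, 22, 23] hi=[40, 49] -> (len(lo)=3, len(hi)=2, max(lo)=23)
Step 6: insert 42 -> lo=[15, 22, 23] hi=[40, 42, 49] -> (len(lo)=3, len(hi)=3, max(lo)=23)
Step 7: insert 26 -> lo=[15, 22, 23, 26] hi=[40, 42, 49] -> (len(lo)=4, len(hi)=3, max(lo)=26)
Step 8: insert 13 -> lo=[13, 15, 22, 23] hi=[26, 40, 42, 49] -> (len(lo)=4, len(hi)=4, max(lo)=23)
Step 9: insert 24 -> lo=[13, 15, 22, 23, 24] hi=[26, 40, 42, 49] -> (len(lo)=5, len(hi)=4, max(lo)=24)

Answer: (1,0,40) (1,1,40) (2,1,40) (2,2,23) (3,2,23) (3,3,23) (4,3,26) (4,4,23) (5,4,24)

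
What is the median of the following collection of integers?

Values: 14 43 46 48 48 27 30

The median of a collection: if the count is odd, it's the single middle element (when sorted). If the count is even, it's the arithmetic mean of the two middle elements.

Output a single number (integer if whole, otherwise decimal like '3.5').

Step 1: insert 14 -> lo=[14] (size 1, max 14) hi=[] (size 0) -> median=14
Step 2: insert 43 -> lo=[14] (size 1, max 14) hi=[43] (size 1, min 43) -> median=28.5
Step 3: insert 46 -> lo=[14, 43] (size 2, max 43) hi=[46] (size 1, min 46) -> median=43
Step 4: insert 48 -> lo=[14, 43] (size 2, max 43) hi=[46, 48] (size 2, min 46) -> median=44.5
Step 5: insert 48 -> lo=[14, 43, 46] (size 3, max 46) hi=[48, 48] (size 2, min 48) -> median=46
Step 6: insert 27 -> lo=[14, 27, 43] (size 3, max 43) hi=[46, 48, 48] (size 3, min 46) -> median=44.5
Step 7: insert 30 -> lo=[14, 27, 30, 43] (size 4, max 43) hi=[46, 48, 48] (size 3, min 46) -> median=43

Answer: 43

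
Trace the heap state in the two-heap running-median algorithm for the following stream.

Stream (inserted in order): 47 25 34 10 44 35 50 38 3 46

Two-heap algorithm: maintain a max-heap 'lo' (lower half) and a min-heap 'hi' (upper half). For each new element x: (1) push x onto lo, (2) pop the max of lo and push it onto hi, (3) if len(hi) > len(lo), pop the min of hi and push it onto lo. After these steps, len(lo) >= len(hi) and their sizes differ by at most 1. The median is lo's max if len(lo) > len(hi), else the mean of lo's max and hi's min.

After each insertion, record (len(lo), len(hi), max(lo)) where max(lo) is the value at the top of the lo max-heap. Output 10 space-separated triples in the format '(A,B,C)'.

Answer: (1,0,47) (1,1,25) (2,1,34) (2,2,25) (3,2,34) (3,3,34) (4,3,35) (4,4,35) (5,4,35) (5,5,35)

Derivation:
Step 1: insert 47 -> lo=[47] hi=[] -> (len(lo)=1, len(hi)=0, max(lo)=47)
Step 2: insert 25 -> lo=[25] hi=[47] -> (len(lo)=1, len(hi)=1, max(lo)=25)
Step 3: insert 34 -> lo=[25, 34] hi=[47] -> (len(lo)=2, len(hi)=1, max(lo)=34)
Step 4: insert 10 -> lo=[10, 25] hi=[34, 47] -> (len(lo)=2, len(hi)=2, max(lo)=25)
Step 5: insert 44 -> lo=[10, 25, 34] hi=[44, 47] -> (len(lo)=3, len(hi)=2, max(lo)=34)
Step 6: insert 35 -> lo=[10, 25, 34] hi=[35, 44, 47] -> (len(lo)=3, len(hi)=3, max(lo)=34)
Step 7: insert 50 -> lo=[10, 25, 34, 35] hi=[44, 47, 50] -> (len(lo)=4, len(hi)=3, max(lo)=35)
Step 8: insert 38 -> lo=[10, 25, 34, 35] hi=[38, 44, 47, 50] -> (len(lo)=4, len(hi)=4, max(lo)=35)
Step 9: insert 3 -> lo=[3, 10, 25, 34, 35] hi=[38, 44, 47, 50] -> (len(lo)=5, len(hi)=4, max(lo)=35)
Step 10: insert 46 -> lo=[3, 10, 25, 34, 35] hi=[38, 44, 46, 47, 50] -> (len(lo)=5, len(hi)=5, max(lo)=35)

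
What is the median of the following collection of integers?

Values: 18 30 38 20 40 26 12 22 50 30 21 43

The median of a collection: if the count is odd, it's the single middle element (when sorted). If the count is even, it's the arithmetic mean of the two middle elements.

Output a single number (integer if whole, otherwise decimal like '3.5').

Step 1: insert 18 -> lo=[18] (size 1, max 18) hi=[] (size 0) -> median=18
Step 2: insert 30 -> lo=[18] (size 1, max 18) hi=[30] (size 1, min 30) -> median=24
Step 3: insert 38 -> lo=[18, 30] (size 2, max 30) hi=[38] (size 1, min 38) -> median=30
Step 4: insert 20 -> lo=[18, 20] (size 2, max 20) hi=[30, 38] (size 2, min 30) -> median=25
Step 5: insert 40 -> lo=[18, 20, 30] (size 3, max 30) hi=[38, 40] (size 2, min 38) -> median=30
Step 6: insert 26 -> lo=[18, 20, 26] (size 3, max 26) hi=[30, 38, 40] (size 3, min 30) -> median=28
Step 7: insert 12 -> lo=[12, 18, 20, 26] (size 4, max 26) hi=[30, 38, 40] (size 3, min 30) -> median=26
Step 8: insert 22 -> lo=[12, 18, 20, 22] (size 4, max 22) hi=[26, 30, 38, 40] (size 4, min 26) -> median=24
Step 9: insert 50 -> lo=[12, 18, 20, 22, 26] (size 5, max 26) hi=[30, 38, 40, 50] (size 4, min 30) -> median=26
Step 10: insert 30 -> lo=[12, 18, 20, 22, 26] (size 5, max 26) hi=[30, 30, 38, 40, 50] (size 5, min 30) -> median=28
Step 11: insert 21 -> lo=[12, 18, 20, 21, 22, 26] (size 6, max 26) hi=[30, 30, 38, 40, 50] (size 5, min 30) -> median=26
Step 12: insert 43 -> lo=[12, 18, 20, 21, 22, 26] (size 6, max 26) hi=[30, 30, 38, 40, 43, 50] (size 6, min 30) -> median=28

Answer: 28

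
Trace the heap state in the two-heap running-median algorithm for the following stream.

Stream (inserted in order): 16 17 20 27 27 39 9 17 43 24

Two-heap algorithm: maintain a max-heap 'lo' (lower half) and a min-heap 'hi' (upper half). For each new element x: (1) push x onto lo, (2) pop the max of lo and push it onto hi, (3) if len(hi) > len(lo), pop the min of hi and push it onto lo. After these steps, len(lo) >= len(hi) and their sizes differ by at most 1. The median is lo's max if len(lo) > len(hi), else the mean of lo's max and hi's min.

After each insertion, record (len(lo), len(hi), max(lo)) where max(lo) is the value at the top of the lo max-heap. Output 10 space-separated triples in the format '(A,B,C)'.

Answer: (1,0,16) (1,1,16) (2,1,17) (2,2,17) (3,2,20) (3,3,20) (4,3,20) (4,4,17) (5,4,20) (5,5,20)

Derivation:
Step 1: insert 16 -> lo=[16] hi=[] -> (len(lo)=1, len(hi)=0, max(lo)=16)
Step 2: insert 17 -> lo=[16] hi=[17] -> (len(lo)=1, len(hi)=1, max(lo)=16)
Step 3: insert 20 -> lo=[16, 17] hi=[20] -> (len(lo)=2, len(hi)=1, max(lo)=17)
Step 4: insert 27 -> lo=[16, 17] hi=[20, 27] -> (len(lo)=2, len(hi)=2, max(lo)=17)
Step 5: insert 27 -> lo=[16, 17, 20] hi=[27, 27] -> (len(lo)=3, len(hi)=2, max(lo)=20)
Step 6: insert 39 -> lo=[16, 17, 20] hi=[27, 27, 39] -> (len(lo)=3, len(hi)=3, max(lo)=20)
Step 7: insert 9 -> lo=[9, 16, 17, 20] hi=[27, 27, 39] -> (len(lo)=4, len(hi)=3, max(lo)=20)
Step 8: insert 17 -> lo=[9, 16, 17, 17] hi=[20, 27, 27, 39] -> (len(lo)=4, len(hi)=4, max(lo)=17)
Step 9: insert 43 -> lo=[9, 16, 17, 17, 20] hi=[27, 27, 39, 43] -> (len(lo)=5, len(hi)=4, max(lo)=20)
Step 10: insert 24 -> lo=[9, 16, 17, 17, 20] hi=[24, 27, 27, 39, 43] -> (len(lo)=5, len(hi)=5, max(lo)=20)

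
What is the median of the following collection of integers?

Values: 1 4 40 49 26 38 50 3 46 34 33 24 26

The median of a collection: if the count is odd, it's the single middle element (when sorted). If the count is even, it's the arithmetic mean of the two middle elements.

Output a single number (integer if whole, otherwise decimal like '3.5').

Step 1: insert 1 -> lo=[1] (size 1, max 1) hi=[] (size 0) -> median=1
Step 2: insert 4 -> lo=[1] (size 1, max 1) hi=[4] (size 1, min 4) -> median=2.5
Step 3: insert 40 -> lo=[1, 4] (size 2, max 4) hi=[40] (size 1, min 40) -> median=4
Step 4: insert 49 -> lo=[1, 4] (size 2, max 4) hi=[40, 49] (size 2, min 40) -> median=22
Step 5: insert 26 -> lo=[1, 4, 26] (size 3, max 26) hi=[40, 49] (size 2, min 40) -> median=26
Step 6: insert 38 -> lo=[1, 4, 26] (size 3, max 26) hi=[38, 40, 49] (size 3, min 38) -> median=32
Step 7: insert 50 -> lo=[1, 4, 26, 38] (size 4, max 38) hi=[40, 49, 50] (size 3, min 40) -> median=38
Step 8: insert 3 -> lo=[1, 3, 4, 26] (size 4, max 26) hi=[38, 40, 49, 50] (size 4, min 38) -> median=32
Step 9: insert 46 -> lo=[1, 3, 4, 26, 38] (size 5, max 38) hi=[40, 46, 49, 50] (size 4, min 40) -> median=38
Step 10: insert 34 -> lo=[1, 3, 4, 26, 34] (size 5, max 34) hi=[38, 40, 46, 49, 50] (size 5, min 38) -> median=36
Step 11: insert 33 -> lo=[1, 3, 4, 26, 33, 34] (size 6, max 34) hi=[38, 40, 46, 49, 50] (size 5, min 38) -> median=34
Step 12: insert 24 -> lo=[1, 3, 4, 24, 26, 33] (size 6, max 33) hi=[34, 38, 40, 46, 49, 50] (size 6, min 34) -> median=33.5
Step 13: insert 26 -> lo=[1, 3, 4, 24, 26, 26, 33] (size 7, max 33) hi=[34, 38, 40, 46, 49, 50] (size 6, min 34) -> median=33

Answer: 33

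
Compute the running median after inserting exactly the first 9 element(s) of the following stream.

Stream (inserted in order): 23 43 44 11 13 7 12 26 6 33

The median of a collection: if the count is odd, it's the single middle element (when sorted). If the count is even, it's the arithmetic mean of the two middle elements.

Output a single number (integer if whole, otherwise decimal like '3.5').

Answer: 13

Derivation:
Step 1: insert 23 -> lo=[23] (size 1, max 23) hi=[] (size 0) -> median=23
Step 2: insert 43 -> lo=[23] (size 1, max 23) hi=[43] (size 1, min 43) -> median=33
Step 3: insert 44 -> lo=[23, 43] (size 2, max 43) hi=[44] (size 1, min 44) -> median=43
Step 4: insert 11 -> lo=[11, 23] (size 2, max 23) hi=[43, 44] (size 2, min 43) -> median=33
Step 5: insert 13 -> lo=[11, 13, 23] (size 3, max 23) hi=[43, 44] (size 2, min 43) -> median=23
Step 6: insert 7 -> lo=[7, 11, 13] (size 3, max 13) hi=[23, 43, 44] (size 3, min 23) -> median=18
Step 7: insert 12 -> lo=[7, 11, 12, 13] (size 4, max 13) hi=[23, 43, 44] (size 3, min 23) -> median=13
Step 8: insert 26 -> lo=[7, 11, 12, 13] (size 4, max 13) hi=[23, 26, 43, 44] (size 4, min 23) -> median=18
Step 9: insert 6 -> lo=[6, 7, 11, 12, 13] (size 5, max 13) hi=[23, 26, 43, 44] (size 4, min 23) -> median=13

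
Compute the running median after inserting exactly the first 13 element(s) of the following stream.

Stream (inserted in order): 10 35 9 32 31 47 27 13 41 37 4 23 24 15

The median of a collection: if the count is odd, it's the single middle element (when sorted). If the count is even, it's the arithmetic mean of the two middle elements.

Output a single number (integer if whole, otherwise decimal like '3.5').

Answer: 27

Derivation:
Step 1: insert 10 -> lo=[10] (size 1, max 10) hi=[] (size 0) -> median=10
Step 2: insert 35 -> lo=[10] (size 1, max 10) hi=[35] (size 1, min 35) -> median=22.5
Step 3: insert 9 -> lo=[9, 10] (size 2, max 10) hi=[35] (size 1, min 35) -> median=10
Step 4: insert 32 -> lo=[9, 10] (size 2, max 10) hi=[32, 35] (size 2, min 32) -> median=21
Step 5: insert 31 -> lo=[9, 10, 31] (size 3, max 31) hi=[32, 35] (size 2, min 32) -> median=31
Step 6: insert 47 -> lo=[9, 10, 31] (size 3, max 31) hi=[32, 35, 47] (size 3, min 32) -> median=31.5
Step 7: insert 27 -> lo=[9, 10, 27, 31] (size 4, max 31) hi=[32, 35, 47] (size 3, min 32) -> median=31
Step 8: insert 13 -> lo=[9, 10, 13, 27] (size 4, max 27) hi=[31, 32, 35, 47] (size 4, min 31) -> median=29
Step 9: insert 41 -> lo=[9, 10, 13, 27, 31] (size 5, max 31) hi=[32, 35, 41, 47] (size 4, min 32) -> median=31
Step 10: insert 37 -> lo=[9, 10, 13, 27, 31] (size 5, max 31) hi=[32, 35, 37, 41, 47] (size 5, min 32) -> median=31.5
Step 11: insert 4 -> lo=[4, 9, 10, 13, 27, 31] (size 6, max 31) hi=[32, 35, 37, 41, 47] (size 5, min 32) -> median=31
Step 12: insert 23 -> lo=[4, 9, 10, 13, 23, 27] (size 6, max 27) hi=[31, 32, 35, 37, 41, 47] (size 6, min 31) -> median=29
Step 13: insert 24 -> lo=[4, 9, 10, 13, 23, 24, 27] (size 7, max 27) hi=[31, 32, 35, 37, 41, 47] (size 6, min 31) -> median=27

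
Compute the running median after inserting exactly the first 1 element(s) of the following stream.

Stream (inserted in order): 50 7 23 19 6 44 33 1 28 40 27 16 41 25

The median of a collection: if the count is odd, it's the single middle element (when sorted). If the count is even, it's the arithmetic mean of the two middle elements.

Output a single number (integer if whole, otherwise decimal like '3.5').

Answer: 50

Derivation:
Step 1: insert 50 -> lo=[50] (size 1, max 50) hi=[] (size 0) -> median=50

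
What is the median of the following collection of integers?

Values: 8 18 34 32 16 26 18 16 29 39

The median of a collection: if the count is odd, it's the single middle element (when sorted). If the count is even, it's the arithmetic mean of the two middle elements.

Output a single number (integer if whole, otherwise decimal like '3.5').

Step 1: insert 8 -> lo=[8] (size 1, max 8) hi=[] (size 0) -> median=8
Step 2: insert 18 -> lo=[8] (size 1, max 8) hi=[18] (size 1, min 18) -> median=13
Step 3: insert 34 -> lo=[8, 18] (size 2, max 18) hi=[34] (size 1, min 34) -> median=18
Step 4: insert 32 -> lo=[8, 18] (size 2, max 18) hi=[32, 34] (size 2, min 32) -> median=25
Step 5: insert 16 -> lo=[8, 16, 18] (size 3, max 18) hi=[32, 34] (size 2, min 32) -> median=18
Step 6: insert 26 -> lo=[8, 16, 18] (size 3, max 18) hi=[26, 32, 34] (size 3, min 26) -> median=22
Step 7: insert 18 -> lo=[8, 16, 18, 18] (size 4, max 18) hi=[26, 32, 34] (size 3, min 26) -> median=18
Step 8: insert 16 -> lo=[8, 16, 16, 18] (size 4, max 18) hi=[18, 26, 32, 34] (size 4, min 18) -> median=18
Step 9: insert 29 -> lo=[8, 16, 16, 18, 18] (size 5, max 18) hi=[26, 29, 32, 34] (size 4, min 26) -> median=18
Step 10: insert 39 -> lo=[8, 16, 16, 18, 18] (size 5, max 18) hi=[26, 29, 32, 34, 39] (size 5, min 26) -> median=22

Answer: 22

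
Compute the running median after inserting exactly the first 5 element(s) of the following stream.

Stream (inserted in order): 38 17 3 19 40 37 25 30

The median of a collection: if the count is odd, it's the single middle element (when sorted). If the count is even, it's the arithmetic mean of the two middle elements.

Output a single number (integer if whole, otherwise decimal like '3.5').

Answer: 19

Derivation:
Step 1: insert 38 -> lo=[38] (size 1, max 38) hi=[] (size 0) -> median=38
Step 2: insert 17 -> lo=[17] (size 1, max 17) hi=[38] (size 1, min 38) -> median=27.5
Step 3: insert 3 -> lo=[3, 17] (size 2, max 17) hi=[38] (size 1, min 38) -> median=17
Step 4: insert 19 -> lo=[3, 17] (size 2, max 17) hi=[19, 38] (size 2, min 19) -> median=18
Step 5: insert 40 -> lo=[3, 17, 19] (size 3, max 19) hi=[38, 40] (size 2, min 38) -> median=19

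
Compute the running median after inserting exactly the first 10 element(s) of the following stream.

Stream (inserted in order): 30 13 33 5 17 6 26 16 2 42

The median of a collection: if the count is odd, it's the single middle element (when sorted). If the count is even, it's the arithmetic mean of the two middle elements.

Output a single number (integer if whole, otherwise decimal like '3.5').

Step 1: insert 30 -> lo=[30] (size 1, max 30) hi=[] (size 0) -> median=30
Step 2: insert 13 -> lo=[13] (size 1, max 13) hi=[30] (size 1, min 30) -> median=21.5
Step 3: insert 33 -> lo=[13, 30] (size 2, max 30) hi=[33] (size 1, min 33) -> median=30
Step 4: insert 5 -> lo=[5, 13] (size 2, max 13) hi=[30, 33] (size 2, min 30) -> median=21.5
Step 5: insert 17 -> lo=[5, 13, 17] (size 3, max 17) hi=[30, 33] (size 2, min 30) -> median=17
Step 6: insert 6 -> lo=[5, 6, 13] (size 3, max 13) hi=[17, 30, 33] (size 3, min 17) -> median=15
Step 7: insert 26 -> lo=[5, 6, 13, 17] (size 4, max 17) hi=[26, 30, 33] (size 3, min 26) -> median=17
Step 8: insert 16 -> lo=[5, 6, 13, 16] (size 4, max 16) hi=[17, 26, 30, 33] (size 4, min 17) -> median=16.5
Step 9: insert 2 -> lo=[2, 5, 6, 13, 16] (size 5, max 16) hi=[17, 26, 30, 33] (size 4, min 17) -> median=16
Step 10: insert 42 -> lo=[2, 5, 6, 13, 16] (size 5, max 16) hi=[17, 26, 30, 33, 42] (size 5, min 17) -> median=16.5

Answer: 16.5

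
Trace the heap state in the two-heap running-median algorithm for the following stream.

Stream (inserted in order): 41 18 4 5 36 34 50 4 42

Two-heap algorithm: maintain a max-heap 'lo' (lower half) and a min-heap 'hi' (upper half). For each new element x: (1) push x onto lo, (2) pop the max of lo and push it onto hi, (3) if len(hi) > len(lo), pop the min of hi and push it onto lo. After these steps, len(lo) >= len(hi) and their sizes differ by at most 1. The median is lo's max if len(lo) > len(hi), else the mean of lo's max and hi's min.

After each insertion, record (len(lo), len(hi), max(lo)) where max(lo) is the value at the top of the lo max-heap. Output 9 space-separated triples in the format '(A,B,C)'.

Answer: (1,0,41) (1,1,18) (2,1,18) (2,2,5) (3,2,18) (3,3,18) (4,3,34) (4,4,18) (5,4,34)

Derivation:
Step 1: insert 41 -> lo=[41] hi=[] -> (len(lo)=1, len(hi)=0, max(lo)=41)
Step 2: insert 18 -> lo=[18] hi=[41] -> (len(lo)=1, len(hi)=1, max(lo)=18)
Step 3: insert 4 -> lo=[4, 18] hi=[41] -> (len(lo)=2, len(hi)=1, max(lo)=18)
Step 4: insert 5 -> lo=[4, 5] hi=[18, 41] -> (len(lo)=2, len(hi)=2, max(lo)=5)
Step 5: insert 36 -> lo=[4, 5, 18] hi=[36, 41] -> (len(lo)=3, len(hi)=2, max(lo)=18)
Step 6: insert 34 -> lo=[4, 5, 18] hi=[34, 36, 41] -> (len(lo)=3, len(hi)=3, max(lo)=18)
Step 7: insert 50 -> lo=[4, 5, 18, 34] hi=[36, 41, 50] -> (len(lo)=4, len(hi)=3, max(lo)=34)
Step 8: insert 4 -> lo=[4, 4, 5, 18] hi=[34, 36, 41, 50] -> (len(lo)=4, len(hi)=4, max(lo)=18)
Step 9: insert 42 -> lo=[4, 4, 5, 18, 34] hi=[36, 41, 42, 50] -> (len(lo)=5, len(hi)=4, max(lo)=34)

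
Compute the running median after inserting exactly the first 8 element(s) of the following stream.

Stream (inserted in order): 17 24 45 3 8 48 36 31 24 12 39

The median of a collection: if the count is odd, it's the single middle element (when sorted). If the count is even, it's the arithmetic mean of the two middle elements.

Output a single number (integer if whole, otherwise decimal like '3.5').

Step 1: insert 17 -> lo=[17] (size 1, max 17) hi=[] (size 0) -> median=17
Step 2: insert 24 -> lo=[17] (size 1, max 17) hi=[24] (size 1, min 24) -> median=20.5
Step 3: insert 45 -> lo=[17, 24] (size 2, max 24) hi=[45] (size 1, min 45) -> median=24
Step 4: insert 3 -> lo=[3, 17] (size 2, max 17) hi=[24, 45] (size 2, min 24) -> median=20.5
Step 5: insert 8 -> lo=[3, 8, 17] (size 3, max 17) hi=[24, 45] (size 2, min 24) -> median=17
Step 6: insert 48 -> lo=[3, 8, 17] (size 3, max 17) hi=[24, 45, 48] (size 3, min 24) -> median=20.5
Step 7: insert 36 -> lo=[3, 8, 17, 24] (size 4, max 24) hi=[36, 45, 48] (size 3, min 36) -> median=24
Step 8: insert 31 -> lo=[3, 8, 17, 24] (size 4, max 24) hi=[31, 36, 45, 48] (size 4, min 31) -> median=27.5

Answer: 27.5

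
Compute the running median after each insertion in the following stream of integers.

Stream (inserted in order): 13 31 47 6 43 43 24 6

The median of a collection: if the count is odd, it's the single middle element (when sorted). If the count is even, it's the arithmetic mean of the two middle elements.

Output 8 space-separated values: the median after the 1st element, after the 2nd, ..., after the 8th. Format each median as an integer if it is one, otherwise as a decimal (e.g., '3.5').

Step 1: insert 13 -> lo=[13] (size 1, max 13) hi=[] (size 0) -> median=13
Step 2: insert 31 -> lo=[13] (size 1, max 13) hi=[31] (size 1, min 31) -> median=22
Step 3: insert 47 -> lo=[13, 31] (size 2, max 31) hi=[47] (size 1, min 47) -> median=31
Step 4: insert 6 -> lo=[6, 13] (size 2, max 13) hi=[31, 47] (size 2, min 31) -> median=22
Step 5: insert 43 -> lo=[6, 13, 31] (size 3, max 31) hi=[43, 47] (size 2, min 43) -> median=31
Step 6: insert 43 -> lo=[6, 13, 31] (size 3, max 31) hi=[43, 43, 47] (size 3, min 43) -> median=37
Step 7: insert 24 -> lo=[6, 13, 24, 31] (size 4, max 31) hi=[43, 43, 47] (size 3, min 43) -> median=31
Step 8: insert 6 -> lo=[6, 6, 13, 24] (size 4, max 24) hi=[31, 43, 43, 47] (size 4, min 31) -> median=27.5

Answer: 13 22 31 22 31 37 31 27.5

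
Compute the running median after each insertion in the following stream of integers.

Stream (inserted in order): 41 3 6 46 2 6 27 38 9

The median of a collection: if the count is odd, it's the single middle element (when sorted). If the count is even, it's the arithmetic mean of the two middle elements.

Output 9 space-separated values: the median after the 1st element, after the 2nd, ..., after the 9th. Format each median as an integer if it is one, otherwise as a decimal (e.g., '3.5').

Step 1: insert 41 -> lo=[41] (size 1, max 41) hi=[] (size 0) -> median=41
Step 2: insert 3 -> lo=[3] (size 1, max 3) hi=[41] (size 1, min 41) -> median=22
Step 3: insert 6 -> lo=[3, 6] (size 2, max 6) hi=[41] (size 1, min 41) -> median=6
Step 4: insert 46 -> lo=[3, 6] (size 2, max 6) hi=[41, 46] (size 2, min 41) -> median=23.5
Step 5: insert 2 -> lo=[2, 3, 6] (size 3, max 6) hi=[41, 46] (size 2, min 41) -> median=6
Step 6: insert 6 -> lo=[2, 3, 6] (size 3, max 6) hi=[6, 41, 46] (size 3, min 6) -> median=6
Step 7: insert 27 -> lo=[2, 3, 6, 6] (size 4, max 6) hi=[27, 41, 46] (size 3, min 27) -> median=6
Step 8: insert 38 -> lo=[2, 3, 6, 6] (size 4, max 6) hi=[27, 38, 41, 46] (size 4, min 27) -> median=16.5
Step 9: insert 9 -> lo=[2, 3, 6, 6, 9] (size 5, max 9) hi=[27, 38, 41, 46] (size 4, min 27) -> median=9

Answer: 41 22 6 23.5 6 6 6 16.5 9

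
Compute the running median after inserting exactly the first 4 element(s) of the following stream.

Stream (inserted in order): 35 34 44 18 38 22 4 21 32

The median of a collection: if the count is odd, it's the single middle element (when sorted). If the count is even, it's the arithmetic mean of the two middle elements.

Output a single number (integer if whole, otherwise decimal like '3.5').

Answer: 34.5

Derivation:
Step 1: insert 35 -> lo=[35] (size 1, max 35) hi=[] (size 0) -> median=35
Step 2: insert 34 -> lo=[34] (size 1, max 34) hi=[35] (size 1, min 35) -> median=34.5
Step 3: insert 44 -> lo=[34, 35] (size 2, max 35) hi=[44] (size 1, min 44) -> median=35
Step 4: insert 18 -> lo=[18, 34] (size 2, max 34) hi=[35, 44] (size 2, min 35) -> median=34.5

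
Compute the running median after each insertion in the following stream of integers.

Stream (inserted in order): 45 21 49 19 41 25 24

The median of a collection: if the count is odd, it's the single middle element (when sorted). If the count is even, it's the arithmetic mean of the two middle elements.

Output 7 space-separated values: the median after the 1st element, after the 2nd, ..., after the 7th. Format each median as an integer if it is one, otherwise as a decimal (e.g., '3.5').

Step 1: insert 45 -> lo=[45] (size 1, max 45) hi=[] (size 0) -> median=45
Step 2: insert 21 -> lo=[21] (size 1, max 21) hi=[45] (size 1, min 45) -> median=33
Step 3: insert 49 -> lo=[21, 45] (size 2, max 45) hi=[49] (size 1, min 49) -> median=45
Step 4: insert 19 -> lo=[19, 21] (size 2, max 21) hi=[45, 49] (size 2, min 45) -> median=33
Step 5: insert 41 -> lo=[19, 21, 41] (size 3, max 41) hi=[45, 49] (size 2, min 45) -> median=41
Step 6: insert 25 -> lo=[19, 21, 25] (size 3, max 25) hi=[41, 45, 49] (size 3, min 41) -> median=33
Step 7: insert 24 -> lo=[19, 21, 24, 25] (size 4, max 25) hi=[41, 45, 49] (size 3, min 41) -> median=25

Answer: 45 33 45 33 41 33 25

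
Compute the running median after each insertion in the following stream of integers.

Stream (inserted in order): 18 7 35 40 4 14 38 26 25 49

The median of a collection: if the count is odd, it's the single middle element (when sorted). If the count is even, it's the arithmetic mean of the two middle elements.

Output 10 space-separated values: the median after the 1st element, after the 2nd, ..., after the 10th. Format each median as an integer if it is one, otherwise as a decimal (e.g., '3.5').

Step 1: insert 18 -> lo=[18] (size 1, max 18) hi=[] (size 0) -> median=18
Step 2: insert 7 -> lo=[7] (size 1, max 7) hi=[18] (size 1, min 18) -> median=12.5
Step 3: insert 35 -> lo=[7, 18] (size 2, max 18) hi=[35] (size 1, min 35) -> median=18
Step 4: insert 40 -> lo=[7, 18] (size 2, max 18) hi=[35, 40] (size 2, min 35) -> median=26.5
Step 5: insert 4 -> lo=[4, 7, 18] (size 3, max 18) hi=[35, 40] (size 2, min 35) -> median=18
Step 6: insert 14 -> lo=[4, 7, 14] (size 3, max 14) hi=[18, 35, 40] (size 3, min 18) -> median=16
Step 7: insert 38 -> lo=[4, 7, 14, 18] (size 4, max 18) hi=[35, 38, 40] (size 3, min 35) -> median=18
Step 8: insert 26 -> lo=[4, 7, 14, 18] (size 4, max 18) hi=[26, 35, 38, 40] (size 4, min 26) -> median=22
Step 9: insert 25 -> lo=[4, 7, 14, 18, 25] (size 5, max 25) hi=[26, 35, 38, 40] (size 4, min 26) -> median=25
Step 10: insert 49 -> lo=[4, 7, 14, 18, 25] (size 5, max 25) hi=[26, 35, 38, 40, 49] (size 5, min 26) -> median=25.5

Answer: 18 12.5 18 26.5 18 16 18 22 25 25.5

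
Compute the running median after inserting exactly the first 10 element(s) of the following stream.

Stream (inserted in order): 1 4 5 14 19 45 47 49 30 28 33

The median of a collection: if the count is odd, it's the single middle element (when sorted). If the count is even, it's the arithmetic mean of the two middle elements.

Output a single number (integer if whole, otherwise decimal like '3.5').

Answer: 23.5

Derivation:
Step 1: insert 1 -> lo=[1] (size 1, max 1) hi=[] (size 0) -> median=1
Step 2: insert 4 -> lo=[1] (size 1, max 1) hi=[4] (size 1, min 4) -> median=2.5
Step 3: insert 5 -> lo=[1, 4] (size 2, max 4) hi=[5] (size 1, min 5) -> median=4
Step 4: insert 14 -> lo=[1, 4] (size 2, max 4) hi=[5, 14] (size 2, min 5) -> median=4.5
Step 5: insert 19 -> lo=[1, 4, 5] (size 3, max 5) hi=[14, 19] (size 2, min 14) -> median=5
Step 6: insert 45 -> lo=[1, 4, 5] (size 3, max 5) hi=[14, 19, 45] (size 3, min 14) -> median=9.5
Step 7: insert 47 -> lo=[1, 4, 5, 14] (size 4, max 14) hi=[19, 45, 47] (size 3, min 19) -> median=14
Step 8: insert 49 -> lo=[1, 4, 5, 14] (size 4, max 14) hi=[19, 45, 47, 49] (size 4, min 19) -> median=16.5
Step 9: insert 30 -> lo=[1, 4, 5, 14, 19] (size 5, max 19) hi=[30, 45, 47, 49] (size 4, min 30) -> median=19
Step 10: insert 28 -> lo=[1, 4, 5, 14, 19] (size 5, max 19) hi=[28, 30, 45, 47, 49] (size 5, min 28) -> median=23.5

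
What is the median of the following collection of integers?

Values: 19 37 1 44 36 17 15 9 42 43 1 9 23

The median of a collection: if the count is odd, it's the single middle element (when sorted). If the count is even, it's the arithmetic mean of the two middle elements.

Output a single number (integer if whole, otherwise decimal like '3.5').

Answer: 19

Derivation:
Step 1: insert 19 -> lo=[19] (size 1, max 19) hi=[] (size 0) -> median=19
Step 2: insert 37 -> lo=[19] (size 1, max 19) hi=[37] (size 1, min 37) -> median=28
Step 3: insert 1 -> lo=[1, 19] (size 2, max 19) hi=[37] (size 1, min 37) -> median=19
Step 4: insert 44 -> lo=[1, 19] (size 2, max 19) hi=[37, 44] (size 2, min 37) -> median=28
Step 5: insert 36 -> lo=[1, 19, 36] (size 3, max 36) hi=[37, 44] (size 2, min 37) -> median=36
Step 6: insert 17 -> lo=[1, 17, 19] (size 3, max 19) hi=[36, 37, 44] (size 3, min 36) -> median=27.5
Step 7: insert 15 -> lo=[1, 15, 17, 19] (size 4, max 19) hi=[36, 37, 44] (size 3, min 36) -> median=19
Step 8: insert 9 -> lo=[1, 9, 15, 17] (size 4, max 17) hi=[19, 36, 37, 44] (size 4, min 19) -> median=18
Step 9: insert 42 -> lo=[1, 9, 15, 17, 19] (size 5, max 19) hi=[36, 37, 42, 44] (size 4, min 36) -> median=19
Step 10: insert 43 -> lo=[1, 9, 15, 17, 19] (size 5, max 19) hi=[36, 37, 42, 43, 44] (size 5, min 36) -> median=27.5
Step 11: insert 1 -> lo=[1, 1, 9, 15, 17, 19] (size 6, max 19) hi=[36, 37, 42, 43, 44] (size 5, min 36) -> median=19
Step 12: insert 9 -> lo=[1, 1, 9, 9, 15, 17] (size 6, max 17) hi=[19, 36, 37, 42, 43, 44] (size 6, min 19) -> median=18
Step 13: insert 23 -> lo=[1, 1, 9, 9, 15, 17, 19] (size 7, max 19) hi=[23, 36, 37, 42, 43, 44] (size 6, min 23) -> median=19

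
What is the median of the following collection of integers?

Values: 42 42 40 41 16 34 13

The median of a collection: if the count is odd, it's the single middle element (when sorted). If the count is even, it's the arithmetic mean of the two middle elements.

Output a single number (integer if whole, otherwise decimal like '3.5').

Answer: 40

Derivation:
Step 1: insert 42 -> lo=[42] (size 1, max 42) hi=[] (size 0) -> median=42
Step 2: insert 42 -> lo=[42] (size 1, max 42) hi=[42] (size 1, min 42) -> median=42
Step 3: insert 40 -> lo=[40, 42] (size 2, max 42) hi=[42] (size 1, min 42) -> median=42
Step 4: insert 41 -> lo=[40, 41] (size 2, max 41) hi=[42, 42] (size 2, min 42) -> median=41.5
Step 5: insert 16 -> lo=[16, 40, 41] (size 3, max 41) hi=[42, 42] (size 2, min 42) -> median=41
Step 6: insert 34 -> lo=[16, 34, 40] (size 3, max 40) hi=[41, 42, 42] (size 3, min 41) -> median=40.5
Step 7: insert 13 -> lo=[13, 16, 34, 40] (size 4, max 40) hi=[41, 42, 42] (size 3, min 41) -> median=40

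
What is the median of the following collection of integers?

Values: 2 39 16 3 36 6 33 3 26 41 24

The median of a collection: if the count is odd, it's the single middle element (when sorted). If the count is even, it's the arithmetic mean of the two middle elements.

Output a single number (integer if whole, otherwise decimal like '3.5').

Step 1: insert 2 -> lo=[2] (size 1, max 2) hi=[] (size 0) -> median=2
Step 2: insert 39 -> lo=[2] (size 1, max 2) hi=[39] (size 1, min 39) -> median=20.5
Step 3: insert 16 -> lo=[2, 16] (size 2, max 16) hi=[39] (size 1, min 39) -> median=16
Step 4: insert 3 -> lo=[2, 3] (size 2, max 3) hi=[16, 39] (size 2, min 16) -> median=9.5
Step 5: insert 36 -> lo=[2, 3, 16] (size 3, max 16) hi=[36, 39] (size 2, min 36) -> median=16
Step 6: insert 6 -> lo=[2, 3, 6] (size 3, max 6) hi=[16, 36, 39] (size 3, min 16) -> median=11
Step 7: insert 33 -> lo=[2, 3, 6, 16] (size 4, max 16) hi=[33, 36, 39] (size 3, min 33) -> median=16
Step 8: insert 3 -> lo=[2, 3, 3, 6] (size 4, max 6) hi=[16, 33, 36, 39] (size 4, min 16) -> median=11
Step 9: insert 26 -> lo=[2, 3, 3, 6, 16] (size 5, max 16) hi=[26, 33, 36, 39] (size 4, min 26) -> median=16
Step 10: insert 41 -> lo=[2, 3, 3, 6, 16] (size 5, max 16) hi=[26, 33, 36, 39, 41] (size 5, min 26) -> median=21
Step 11: insert 24 -> lo=[2, 3, 3, 6, 16, 24] (size 6, max 24) hi=[26, 33, 36, 39, 41] (size 5, min 26) -> median=24

Answer: 24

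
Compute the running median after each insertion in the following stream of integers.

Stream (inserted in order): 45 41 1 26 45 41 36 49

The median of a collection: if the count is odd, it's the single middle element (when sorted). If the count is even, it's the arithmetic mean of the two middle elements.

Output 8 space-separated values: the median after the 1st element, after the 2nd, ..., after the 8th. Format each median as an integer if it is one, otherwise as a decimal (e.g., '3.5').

Answer: 45 43 41 33.5 41 41 41 41

Derivation:
Step 1: insert 45 -> lo=[45] (size 1, max 45) hi=[] (size 0) -> median=45
Step 2: insert 41 -> lo=[41] (size 1, max 41) hi=[45] (size 1, min 45) -> median=43
Step 3: insert 1 -> lo=[1, 41] (size 2, max 41) hi=[45] (size 1, min 45) -> median=41
Step 4: insert 26 -> lo=[1, 26] (size 2, max 26) hi=[41, 45] (size 2, min 41) -> median=33.5
Step 5: insert 45 -> lo=[1, 26, 41] (size 3, max 41) hi=[45, 45] (size 2, min 45) -> median=41
Step 6: insert 41 -> lo=[1, 26, 41] (size 3, max 41) hi=[41, 45, 45] (size 3, min 41) -> median=41
Step 7: insert 36 -> lo=[1, 26, 36, 41] (size 4, max 41) hi=[41, 45, 45] (size 3, min 41) -> median=41
Step 8: insert 49 -> lo=[1, 26, 36, 41] (size 4, max 41) hi=[41, 45, 45, 49] (size 4, min 41) -> median=41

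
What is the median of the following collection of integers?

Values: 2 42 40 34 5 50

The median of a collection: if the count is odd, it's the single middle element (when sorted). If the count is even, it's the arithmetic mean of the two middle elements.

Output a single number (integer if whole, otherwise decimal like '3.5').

Answer: 37

Derivation:
Step 1: insert 2 -> lo=[2] (size 1, max 2) hi=[] (size 0) -> median=2
Step 2: insert 42 -> lo=[2] (size 1, max 2) hi=[42] (size 1, min 42) -> median=22
Step 3: insert 40 -> lo=[2, 40] (size 2, max 40) hi=[42] (size 1, min 42) -> median=40
Step 4: insert 34 -> lo=[2, 34] (size 2, max 34) hi=[40, 42] (size 2, min 40) -> median=37
Step 5: insert 5 -> lo=[2, 5, 34] (size 3, max 34) hi=[40, 42] (size 2, min 40) -> median=34
Step 6: insert 50 -> lo=[2, 5, 34] (size 3, max 34) hi=[40, 42, 50] (size 3, min 40) -> median=37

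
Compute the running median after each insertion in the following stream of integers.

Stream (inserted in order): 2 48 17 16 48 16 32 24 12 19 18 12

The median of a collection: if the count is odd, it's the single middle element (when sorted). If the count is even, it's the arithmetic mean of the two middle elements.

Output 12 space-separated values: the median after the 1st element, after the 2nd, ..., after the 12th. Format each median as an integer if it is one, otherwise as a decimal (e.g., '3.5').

Answer: 2 25 17 16.5 17 16.5 17 20.5 17 18 18 17.5

Derivation:
Step 1: insert 2 -> lo=[2] (size 1, max 2) hi=[] (size 0) -> median=2
Step 2: insert 48 -> lo=[2] (size 1, max 2) hi=[48] (size 1, min 48) -> median=25
Step 3: insert 17 -> lo=[2, 17] (size 2, max 17) hi=[48] (size 1, min 48) -> median=17
Step 4: insert 16 -> lo=[2, 16] (size 2, max 16) hi=[17, 48] (size 2, min 17) -> median=16.5
Step 5: insert 48 -> lo=[2, 16, 17] (size 3, max 17) hi=[48, 48] (size 2, min 48) -> median=17
Step 6: insert 16 -> lo=[2, 16, 16] (size 3, max 16) hi=[17, 48, 48] (size 3, min 17) -> median=16.5
Step 7: insert 32 -> lo=[2, 16, 16, 17] (size 4, max 17) hi=[32, 48, 48] (size 3, min 32) -> median=17
Step 8: insert 24 -> lo=[2, 16, 16, 17] (size 4, max 17) hi=[24, 32, 48, 48] (size 4, min 24) -> median=20.5
Step 9: insert 12 -> lo=[2, 12, 16, 16, 17] (size 5, max 17) hi=[24, 32, 48, 48] (size 4, min 24) -> median=17
Step 10: insert 19 -> lo=[2, 12, 16, 16, 17] (size 5, max 17) hi=[19, 24, 32, 48, 48] (size 5, min 19) -> median=18
Step 11: insert 18 -> lo=[2, 12, 16, 16, 17, 18] (size 6, max 18) hi=[19, 24, 32, 48, 48] (size 5, min 19) -> median=18
Step 12: insert 12 -> lo=[2, 12, 12, 16, 16, 17] (size 6, max 17) hi=[18, 19, 24, 32, 48, 48] (size 6, min 18) -> median=17.5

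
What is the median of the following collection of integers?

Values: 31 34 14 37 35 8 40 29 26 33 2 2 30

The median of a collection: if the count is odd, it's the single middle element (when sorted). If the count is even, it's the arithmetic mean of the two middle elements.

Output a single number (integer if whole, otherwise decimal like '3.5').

Step 1: insert 31 -> lo=[31] (size 1, max 31) hi=[] (size 0) -> median=31
Step 2: insert 34 -> lo=[31] (size 1, max 31) hi=[34] (size 1, min 34) -> median=32.5
Step 3: insert 14 -> lo=[14, 31] (size 2, max 31) hi=[34] (size 1, min 34) -> median=31
Step 4: insert 37 -> lo=[14, 31] (size 2, max 31) hi=[34, 37] (size 2, min 34) -> median=32.5
Step 5: insert 35 -> lo=[14, 31, 34] (size 3, max 34) hi=[35, 37] (size 2, min 35) -> median=34
Step 6: insert 8 -> lo=[8, 14, 31] (size 3, max 31) hi=[34, 35, 37] (size 3, min 34) -> median=32.5
Step 7: insert 40 -> lo=[8, 14, 31, 34] (size 4, max 34) hi=[35, 37, 40] (size 3, min 35) -> median=34
Step 8: insert 29 -> lo=[8, 14, 29, 31] (size 4, max 31) hi=[34, 35, 37, 40] (size 4, min 34) -> median=32.5
Step 9: insert 26 -> lo=[8, 14, 26, 29, 31] (size 5, max 31) hi=[34, 35, 37, 40] (size 4, min 34) -> median=31
Step 10: insert 33 -> lo=[8, 14, 26, 29, 31] (size 5, max 31) hi=[33, 34, 35, 37, 40] (size 5, min 33) -> median=32
Step 11: insert 2 -> lo=[2, 8, 14, 26, 29, 31] (size 6, max 31) hi=[33, 34, 35, 37, 40] (size 5, min 33) -> median=31
Step 12: insert 2 -> lo=[2, 2, 8, 14, 26, 29] (size 6, max 29) hi=[31, 33, 34, 35, 37, 40] (size 6, min 31) -> median=30
Step 13: insert 30 -> lo=[2, 2, 8, 14, 26, 29, 30] (size 7, max 30) hi=[31, 33, 34, 35, 37, 40] (size 6, min 31) -> median=30

Answer: 30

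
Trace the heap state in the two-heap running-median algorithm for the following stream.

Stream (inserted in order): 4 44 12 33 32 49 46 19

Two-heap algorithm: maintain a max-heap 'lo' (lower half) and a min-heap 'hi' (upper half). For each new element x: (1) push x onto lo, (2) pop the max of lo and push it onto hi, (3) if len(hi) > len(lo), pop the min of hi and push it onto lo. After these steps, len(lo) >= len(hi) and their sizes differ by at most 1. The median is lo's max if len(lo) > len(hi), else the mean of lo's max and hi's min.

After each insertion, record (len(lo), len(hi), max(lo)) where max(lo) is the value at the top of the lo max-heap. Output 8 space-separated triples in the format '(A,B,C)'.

Step 1: insert 4 -> lo=[4] hi=[] -> (len(lo)=1, len(hi)=0, max(lo)=4)
Step 2: insert 44 -> lo=[4] hi=[44] -> (len(lo)=1, len(hi)=1, max(lo)=4)
Step 3: insert 12 -> lo=[4, 12] hi=[44] -> (len(lo)=2, len(hi)=1, max(lo)=12)
Step 4: insert 33 -> lo=[4, 12] hi=[33, 44] -> (len(lo)=2, len(hi)=2, max(lo)=12)
Step 5: insert 32 -> lo=[4, 12, 32] hi=[33, 44] -> (len(lo)=3, len(hi)=2, max(lo)=32)
Step 6: insert 49 -> lo=[4, 12, 32] hi=[33, 44, 49] -> (len(lo)=3, len(hi)=3, max(lo)=32)
Step 7: insert 46 -> lo=[4, 12, 32, 33] hi=[44, 46, 49] -> (len(lo)=4, len(hi)=3, max(lo)=33)
Step 8: insert 19 -> lo=[4, 12, 19, 32] hi=[33, 44, 46, 49] -> (len(lo)=4, len(hi)=4, max(lo)=32)

Answer: (1,0,4) (1,1,4) (2,1,12) (2,2,12) (3,2,32) (3,3,32) (4,3,33) (4,4,32)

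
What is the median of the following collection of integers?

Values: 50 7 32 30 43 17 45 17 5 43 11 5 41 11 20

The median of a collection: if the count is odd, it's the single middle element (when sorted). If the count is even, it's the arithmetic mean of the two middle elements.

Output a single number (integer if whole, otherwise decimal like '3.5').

Answer: 20

Derivation:
Step 1: insert 50 -> lo=[50] (size 1, max 50) hi=[] (size 0) -> median=50
Step 2: insert 7 -> lo=[7] (size 1, max 7) hi=[50] (size 1, min 50) -> median=28.5
Step 3: insert 32 -> lo=[7, 32] (size 2, max 32) hi=[50] (size 1, min 50) -> median=32
Step 4: insert 30 -> lo=[7, 30] (size 2, max 30) hi=[32, 50] (size 2, min 32) -> median=31
Step 5: insert 43 -> lo=[7, 30, 32] (size 3, max 32) hi=[43, 50] (size 2, min 43) -> median=32
Step 6: insert 17 -> lo=[7, 17, 30] (size 3, max 30) hi=[32, 43, 50] (size 3, min 32) -> median=31
Step 7: insert 45 -> lo=[7, 17, 30, 32] (size 4, max 32) hi=[43, 45, 50] (size 3, min 43) -> median=32
Step 8: insert 17 -> lo=[7, 17, 17, 30] (size 4, max 30) hi=[32, 43, 45, 50] (size 4, min 32) -> median=31
Step 9: insert 5 -> lo=[5, 7, 17, 17, 30] (size 5, max 30) hi=[32, 43, 45, 50] (size 4, min 32) -> median=30
Step 10: insert 43 -> lo=[5, 7, 17, 17, 30] (size 5, max 30) hi=[32, 43, 43, 45, 50] (size 5, min 32) -> median=31
Step 11: insert 11 -> lo=[5, 7, 11, 17, 17, 30] (size 6, max 30) hi=[32, 43, 43, 45, 50] (size 5, min 32) -> median=30
Step 12: insert 5 -> lo=[5, 5, 7, 11, 17, 17] (size 6, max 17) hi=[30, 32, 43, 43, 45, 50] (size 6, min 30) -> median=23.5
Step 13: insert 41 -> lo=[5, 5, 7, 11, 17, 17, 30] (size 7, max 30) hi=[32, 41, 43, 43, 45, 50] (size 6, min 32) -> median=30
Step 14: insert 11 -> lo=[5, 5, 7, 11, 11, 17, 17] (size 7, max 17) hi=[30, 32, 41, 43, 43, 45, 50] (size 7, min 30) -> median=23.5
Step 15: insert 20 -> lo=[5, 5, 7, 11, 11, 17, 17, 20] (size 8, max 20) hi=[30, 32, 41, 43, 43, 45, 50] (size 7, min 30) -> median=20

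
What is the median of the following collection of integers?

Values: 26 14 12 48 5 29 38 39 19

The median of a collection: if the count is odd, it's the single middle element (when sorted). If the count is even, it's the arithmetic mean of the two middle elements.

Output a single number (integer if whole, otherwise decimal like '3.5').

Step 1: insert 26 -> lo=[26] (size 1, max 26) hi=[] (size 0) -> median=26
Step 2: insert 14 -> lo=[14] (size 1, max 14) hi=[26] (size 1, min 26) -> median=20
Step 3: insert 12 -> lo=[12, 14] (size 2, max 14) hi=[26] (size 1, min 26) -> median=14
Step 4: insert 48 -> lo=[12, 14] (size 2, max 14) hi=[26, 48] (size 2, min 26) -> median=20
Step 5: insert 5 -> lo=[5, 12, 14] (size 3, max 14) hi=[26, 48] (size 2, min 26) -> median=14
Step 6: insert 29 -> lo=[5, 12, 14] (size 3, max 14) hi=[26, 29, 48] (size 3, min 26) -> median=20
Step 7: insert 38 -> lo=[5, 12, 14, 26] (size 4, max 26) hi=[29, 38, 48] (size 3, min 29) -> median=26
Step 8: insert 39 -> lo=[5, 12, 14, 26] (size 4, max 26) hi=[29, 38, 39, 48] (size 4, min 29) -> median=27.5
Step 9: insert 19 -> lo=[5, 12, 14, 19, 26] (size 5, max 26) hi=[29, 38, 39, 48] (size 4, min 29) -> median=26

Answer: 26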